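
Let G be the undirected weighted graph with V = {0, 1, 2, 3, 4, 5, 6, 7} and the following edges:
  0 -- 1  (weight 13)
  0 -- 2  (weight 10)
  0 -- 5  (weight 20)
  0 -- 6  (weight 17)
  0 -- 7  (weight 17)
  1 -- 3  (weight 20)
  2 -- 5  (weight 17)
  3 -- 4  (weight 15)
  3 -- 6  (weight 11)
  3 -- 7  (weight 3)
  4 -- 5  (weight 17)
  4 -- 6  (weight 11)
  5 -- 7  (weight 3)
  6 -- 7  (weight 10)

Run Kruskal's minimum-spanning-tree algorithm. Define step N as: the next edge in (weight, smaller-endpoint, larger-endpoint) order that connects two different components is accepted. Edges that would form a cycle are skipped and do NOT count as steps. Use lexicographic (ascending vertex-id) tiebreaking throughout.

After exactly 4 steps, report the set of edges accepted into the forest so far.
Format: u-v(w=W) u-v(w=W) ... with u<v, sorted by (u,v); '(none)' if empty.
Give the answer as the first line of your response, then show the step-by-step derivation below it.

0-2(w=10) 3-7(w=3) 5-7(w=3) 6-7(w=10)

step 1: add edge 3-7 (w=3); MST = {3-7(w=3)}
step 2: add edge 5-7 (w=3); MST = {3-7(w=3) 5-7(w=3)}
step 3: add edge 0-2 (w=10); MST = {0-2(w=10) 3-7(w=3) 5-7(w=3)}
step 4: add edge 6-7 (w=10); MST = {0-2(w=10) 3-7(w=3) 5-7(w=3) 6-7(w=10)}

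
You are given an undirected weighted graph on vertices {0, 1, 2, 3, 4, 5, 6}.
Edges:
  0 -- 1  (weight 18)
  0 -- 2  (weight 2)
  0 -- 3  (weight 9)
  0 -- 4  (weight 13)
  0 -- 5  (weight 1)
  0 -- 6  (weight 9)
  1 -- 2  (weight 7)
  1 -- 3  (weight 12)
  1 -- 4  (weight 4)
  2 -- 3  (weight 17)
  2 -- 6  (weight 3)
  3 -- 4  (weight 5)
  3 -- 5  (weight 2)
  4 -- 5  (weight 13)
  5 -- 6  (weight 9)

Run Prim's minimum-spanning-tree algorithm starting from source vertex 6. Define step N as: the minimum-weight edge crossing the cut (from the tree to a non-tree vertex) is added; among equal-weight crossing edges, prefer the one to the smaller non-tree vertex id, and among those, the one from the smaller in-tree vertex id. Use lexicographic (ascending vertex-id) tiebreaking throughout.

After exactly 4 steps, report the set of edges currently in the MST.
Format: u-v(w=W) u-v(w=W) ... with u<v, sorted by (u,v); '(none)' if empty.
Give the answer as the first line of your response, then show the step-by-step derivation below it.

0-2(w=2) 0-5(w=1) 2-6(w=3) 3-5(w=2)

step 1: add edge 2-6 (w=3); MST = {2-6(w=3)}
step 2: add edge 0-2 (w=2); MST = {0-2(w=2) 2-6(w=3)}
step 3: add edge 0-5 (w=1); MST = {0-2(w=2) 0-5(w=1) 2-6(w=3)}
step 4: add edge 3-5 (w=2); MST = {0-2(w=2) 0-5(w=1) 2-6(w=3) 3-5(w=2)}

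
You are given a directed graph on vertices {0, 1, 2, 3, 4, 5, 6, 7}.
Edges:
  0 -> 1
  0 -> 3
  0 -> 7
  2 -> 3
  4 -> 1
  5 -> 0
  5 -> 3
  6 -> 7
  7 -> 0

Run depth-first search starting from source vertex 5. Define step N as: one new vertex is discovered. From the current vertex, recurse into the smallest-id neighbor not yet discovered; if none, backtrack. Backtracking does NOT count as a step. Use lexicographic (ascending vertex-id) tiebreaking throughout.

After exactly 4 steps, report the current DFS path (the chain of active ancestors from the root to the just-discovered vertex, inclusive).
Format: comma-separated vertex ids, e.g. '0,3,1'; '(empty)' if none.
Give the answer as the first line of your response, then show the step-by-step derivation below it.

5,0,3

step 1: discover 5; path=5; order=5
step 2: discover 0; path=5>0; order=5,0
step 3: discover 1; path=5>0>1; order=5,0,1
step 4: discover 3; path=5>0>3; order=5,0,1,3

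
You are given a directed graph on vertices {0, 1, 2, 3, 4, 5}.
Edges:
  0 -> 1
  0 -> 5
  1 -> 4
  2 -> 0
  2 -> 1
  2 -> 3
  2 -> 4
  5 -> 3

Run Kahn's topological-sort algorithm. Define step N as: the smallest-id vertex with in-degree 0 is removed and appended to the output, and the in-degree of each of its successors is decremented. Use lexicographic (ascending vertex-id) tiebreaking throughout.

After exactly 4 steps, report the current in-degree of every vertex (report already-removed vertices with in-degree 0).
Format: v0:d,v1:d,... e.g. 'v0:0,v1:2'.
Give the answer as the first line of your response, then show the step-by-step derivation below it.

v0:0,v1:0,v2:0,v3:1,v4:0,v5:0

step 1: output 2; order=[2]; indeg=(0,1,0,1,1,1)
step 2: output 0; order=[2,0]; indeg=(0,0,0,1,1,0)
step 3: output 1; order=[2,0,1]; indeg=(0,0,0,1,0,0)
step 4: output 4; order=[2,0,1,4]; indeg=(0,0,0,1,0,0)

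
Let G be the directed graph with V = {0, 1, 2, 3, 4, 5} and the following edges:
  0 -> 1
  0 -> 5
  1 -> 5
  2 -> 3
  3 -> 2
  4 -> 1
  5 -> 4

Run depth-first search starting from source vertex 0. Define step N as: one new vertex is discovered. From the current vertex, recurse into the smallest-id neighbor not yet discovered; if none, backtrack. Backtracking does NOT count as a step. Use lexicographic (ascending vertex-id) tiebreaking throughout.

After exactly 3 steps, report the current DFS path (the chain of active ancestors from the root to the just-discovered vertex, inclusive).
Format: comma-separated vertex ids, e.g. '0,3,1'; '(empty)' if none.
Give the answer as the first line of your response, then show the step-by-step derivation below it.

0,1,5

step 1: discover 0; path=0; order=0
step 2: discover 1; path=0>1; order=0,1
step 3: discover 5; path=0>1>5; order=0,1,5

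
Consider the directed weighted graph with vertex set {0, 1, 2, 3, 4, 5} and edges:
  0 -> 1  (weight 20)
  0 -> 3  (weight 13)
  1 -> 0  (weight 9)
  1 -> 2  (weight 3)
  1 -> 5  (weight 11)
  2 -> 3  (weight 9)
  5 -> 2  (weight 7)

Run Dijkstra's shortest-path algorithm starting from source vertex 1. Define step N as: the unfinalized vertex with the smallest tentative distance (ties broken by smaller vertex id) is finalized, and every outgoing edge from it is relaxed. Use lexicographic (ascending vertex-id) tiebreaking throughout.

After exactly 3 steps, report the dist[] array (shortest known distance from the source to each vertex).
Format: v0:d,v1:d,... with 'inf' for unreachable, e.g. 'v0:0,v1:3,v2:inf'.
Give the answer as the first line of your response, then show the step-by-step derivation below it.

v0:9,v1:0,v2:3,v3:12,v4:inf,v5:11

step 1: dist = v0:9,v1:0,v2:3,v3:inf,v4:inf,v5:11
step 2: dist = v0:9,v1:0,v2:3,v3:12,v4:inf,v5:11
step 3: dist = v0:9,v1:0,v2:3,v3:12,v4:inf,v5:11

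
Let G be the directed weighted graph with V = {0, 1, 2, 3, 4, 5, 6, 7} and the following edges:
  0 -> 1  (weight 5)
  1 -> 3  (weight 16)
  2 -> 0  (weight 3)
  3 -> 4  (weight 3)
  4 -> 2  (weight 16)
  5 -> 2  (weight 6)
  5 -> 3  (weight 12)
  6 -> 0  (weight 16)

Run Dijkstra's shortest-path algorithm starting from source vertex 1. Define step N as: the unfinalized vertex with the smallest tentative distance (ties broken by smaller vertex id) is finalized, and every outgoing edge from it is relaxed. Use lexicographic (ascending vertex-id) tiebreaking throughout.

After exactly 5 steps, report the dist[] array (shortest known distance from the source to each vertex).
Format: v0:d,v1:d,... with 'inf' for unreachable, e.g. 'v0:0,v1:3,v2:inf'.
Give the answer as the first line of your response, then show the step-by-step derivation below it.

v0:38,v1:0,v2:35,v3:16,v4:19,v5:inf,v6:inf,v7:inf

step 1: dist = v0:inf,v1:0,v2:inf,v3:16,v4:inf,v5:inf,v6:inf,v7:inf
step 2: dist = v0:inf,v1:0,v2:inf,v3:16,v4:19,v5:inf,v6:inf,v7:inf
step 3: dist = v0:inf,v1:0,v2:35,v3:16,v4:19,v5:inf,v6:inf,v7:inf
step 4: dist = v0:38,v1:0,v2:35,v3:16,v4:19,v5:inf,v6:inf,v7:inf
step 5: dist = v0:38,v1:0,v2:35,v3:16,v4:19,v5:inf,v6:inf,v7:inf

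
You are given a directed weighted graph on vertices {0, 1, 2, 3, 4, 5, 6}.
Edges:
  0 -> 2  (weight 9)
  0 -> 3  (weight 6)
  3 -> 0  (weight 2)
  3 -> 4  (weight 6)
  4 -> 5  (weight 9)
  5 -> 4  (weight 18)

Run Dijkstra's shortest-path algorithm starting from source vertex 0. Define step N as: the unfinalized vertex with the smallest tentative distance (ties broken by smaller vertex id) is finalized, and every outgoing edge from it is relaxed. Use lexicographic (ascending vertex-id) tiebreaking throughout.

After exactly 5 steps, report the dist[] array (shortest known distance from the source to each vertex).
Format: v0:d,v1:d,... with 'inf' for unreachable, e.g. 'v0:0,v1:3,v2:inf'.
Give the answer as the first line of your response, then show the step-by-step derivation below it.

v0:0,v1:inf,v2:9,v3:6,v4:12,v5:21,v6:inf

step 1: dist = v0:0,v1:inf,v2:9,v3:6,v4:inf,v5:inf,v6:inf
step 2: dist = v0:0,v1:inf,v2:9,v3:6,v4:12,v5:inf,v6:inf
step 3: dist = v0:0,v1:inf,v2:9,v3:6,v4:12,v5:inf,v6:inf
step 4: dist = v0:0,v1:inf,v2:9,v3:6,v4:12,v5:21,v6:inf
step 5: dist = v0:0,v1:inf,v2:9,v3:6,v4:12,v5:21,v6:inf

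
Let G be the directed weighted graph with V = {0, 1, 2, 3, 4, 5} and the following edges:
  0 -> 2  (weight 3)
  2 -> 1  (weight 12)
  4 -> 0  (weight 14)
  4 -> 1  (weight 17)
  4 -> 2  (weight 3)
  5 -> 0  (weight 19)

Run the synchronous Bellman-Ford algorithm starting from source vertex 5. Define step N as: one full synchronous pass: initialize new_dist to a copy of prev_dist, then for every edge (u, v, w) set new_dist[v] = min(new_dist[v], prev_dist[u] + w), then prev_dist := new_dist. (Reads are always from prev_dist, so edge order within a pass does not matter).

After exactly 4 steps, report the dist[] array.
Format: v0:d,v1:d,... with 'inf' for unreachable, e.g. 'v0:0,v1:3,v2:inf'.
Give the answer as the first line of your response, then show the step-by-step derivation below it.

v0:19,v1:34,v2:22,v3:inf,v4:inf,v5:0

step 1: dist = v0:19,v1:inf,v2:inf,v3:inf,v4:inf,v5:0
step 2: dist = v0:19,v1:inf,v2:22,v3:inf,v4:inf,v5:0
step 3: dist = v0:19,v1:34,v2:22,v3:inf,v4:inf,v5:0
step 4: dist = v0:19,v1:34,v2:22,v3:inf,v4:inf,v5:0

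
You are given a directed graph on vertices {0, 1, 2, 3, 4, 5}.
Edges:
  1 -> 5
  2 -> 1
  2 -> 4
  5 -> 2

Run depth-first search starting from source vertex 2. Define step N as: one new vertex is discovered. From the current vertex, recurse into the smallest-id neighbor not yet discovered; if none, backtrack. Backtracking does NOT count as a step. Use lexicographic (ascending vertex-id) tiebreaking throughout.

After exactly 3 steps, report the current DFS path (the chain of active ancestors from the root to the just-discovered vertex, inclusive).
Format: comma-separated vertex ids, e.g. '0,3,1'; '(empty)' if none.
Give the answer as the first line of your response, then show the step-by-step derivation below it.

2,1,5

step 1: discover 2; path=2; order=2
step 2: discover 1; path=2>1; order=2,1
step 3: discover 5; path=2>1>5; order=2,1,5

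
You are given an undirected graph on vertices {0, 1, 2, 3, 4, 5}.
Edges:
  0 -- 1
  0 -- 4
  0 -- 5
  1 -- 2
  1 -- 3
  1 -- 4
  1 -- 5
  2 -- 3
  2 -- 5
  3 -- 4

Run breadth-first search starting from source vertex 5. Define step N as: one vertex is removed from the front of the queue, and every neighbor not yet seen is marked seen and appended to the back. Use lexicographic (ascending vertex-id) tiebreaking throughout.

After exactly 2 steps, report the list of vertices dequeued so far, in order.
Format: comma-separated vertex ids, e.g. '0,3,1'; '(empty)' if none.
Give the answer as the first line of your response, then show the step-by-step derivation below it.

5,0

step 1: dequeue 5; queue=[0,1,2]; order=5
step 2: dequeue 0; queue=[1,2,4]; order=5,0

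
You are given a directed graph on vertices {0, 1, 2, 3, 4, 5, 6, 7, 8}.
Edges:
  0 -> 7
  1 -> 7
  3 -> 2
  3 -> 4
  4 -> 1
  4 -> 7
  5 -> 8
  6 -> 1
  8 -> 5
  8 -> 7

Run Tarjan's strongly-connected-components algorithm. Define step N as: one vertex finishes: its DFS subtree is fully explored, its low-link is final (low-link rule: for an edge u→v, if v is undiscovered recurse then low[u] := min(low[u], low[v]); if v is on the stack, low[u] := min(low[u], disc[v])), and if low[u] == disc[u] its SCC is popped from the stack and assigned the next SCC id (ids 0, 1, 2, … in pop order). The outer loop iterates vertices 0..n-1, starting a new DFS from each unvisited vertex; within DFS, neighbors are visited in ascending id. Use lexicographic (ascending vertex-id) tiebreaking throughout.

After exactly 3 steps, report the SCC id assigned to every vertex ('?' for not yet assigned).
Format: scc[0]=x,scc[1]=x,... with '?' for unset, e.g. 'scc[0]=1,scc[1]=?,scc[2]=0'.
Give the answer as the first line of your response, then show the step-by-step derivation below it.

scc[0]=1,scc[1]=2,scc[2]=?,scc[3]=?,scc[4]=?,scc[5]=?,scc[6]=?,scc[7]=0,scc[8]=?

step 1: low=(low[0]=0,low[1]=?,low[2]=?,low[3]=?,low[4]=?,low[5]=?,low[6]=?,low[7]=1,low[8]=?); scc=(scc[0]=?,scc[1]=?,scc[2]=?,scc[3]=?,scc[4]=?,scc[5]=?,scc[6]=?,scc[7]=0,scc[8]=?)
step 2: low=(low[0]=0,low[1]=?,low[2]=?,low[3]=?,low[4]=?,low[5]=?,low[6]=?,low[7]=1,low[8]=?); scc=(scc[0]=1,scc[1]=?,scc[2]=?,scc[3]=?,scc[4]=?,scc[5]=?,scc[6]=?,scc[7]=0,scc[8]=?)
step 3: low=(low[0]=0,low[1]=2,low[2]=?,low[3]=?,low[4]=?,low[5]=?,low[6]=?,low[7]=1,low[8]=?); scc=(scc[0]=1,scc[1]=2,scc[2]=?,scc[3]=?,scc[4]=?,scc[5]=?,scc[6]=?,scc[7]=0,scc[8]=?)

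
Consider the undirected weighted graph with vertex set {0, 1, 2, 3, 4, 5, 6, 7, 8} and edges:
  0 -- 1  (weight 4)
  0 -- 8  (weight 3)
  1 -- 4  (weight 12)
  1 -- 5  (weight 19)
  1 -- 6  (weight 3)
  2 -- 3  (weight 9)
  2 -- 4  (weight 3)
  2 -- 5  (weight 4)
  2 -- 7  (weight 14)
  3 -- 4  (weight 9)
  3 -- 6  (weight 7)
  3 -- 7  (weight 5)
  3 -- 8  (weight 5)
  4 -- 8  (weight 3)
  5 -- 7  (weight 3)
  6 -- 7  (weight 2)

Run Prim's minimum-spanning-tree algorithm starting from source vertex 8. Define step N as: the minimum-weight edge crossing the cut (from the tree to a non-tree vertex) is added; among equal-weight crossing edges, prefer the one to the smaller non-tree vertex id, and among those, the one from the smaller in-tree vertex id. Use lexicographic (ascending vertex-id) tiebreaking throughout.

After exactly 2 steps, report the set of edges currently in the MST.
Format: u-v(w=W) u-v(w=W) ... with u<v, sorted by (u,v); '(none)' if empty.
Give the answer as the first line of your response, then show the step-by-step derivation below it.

0-8(w=3) 4-8(w=3)

step 1: add edge 0-8 (w=3); MST = {0-8(w=3)}
step 2: add edge 4-8 (w=3); MST = {0-8(w=3) 4-8(w=3)}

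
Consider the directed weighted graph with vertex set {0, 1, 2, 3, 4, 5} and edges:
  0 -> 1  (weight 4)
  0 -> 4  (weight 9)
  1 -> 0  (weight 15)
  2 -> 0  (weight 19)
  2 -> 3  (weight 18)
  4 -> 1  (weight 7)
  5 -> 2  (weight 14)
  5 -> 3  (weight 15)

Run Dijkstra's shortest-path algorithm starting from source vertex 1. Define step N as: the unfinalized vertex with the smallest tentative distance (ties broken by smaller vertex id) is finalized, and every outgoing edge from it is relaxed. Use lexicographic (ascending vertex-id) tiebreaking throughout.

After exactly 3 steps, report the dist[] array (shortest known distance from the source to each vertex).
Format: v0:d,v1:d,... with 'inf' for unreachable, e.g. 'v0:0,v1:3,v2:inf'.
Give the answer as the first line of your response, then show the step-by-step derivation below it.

v0:15,v1:0,v2:inf,v3:inf,v4:24,v5:inf

step 1: dist = v0:15,v1:0,v2:inf,v3:inf,v4:inf,v5:inf
step 2: dist = v0:15,v1:0,v2:inf,v3:inf,v4:24,v5:inf
step 3: dist = v0:15,v1:0,v2:inf,v3:inf,v4:24,v5:inf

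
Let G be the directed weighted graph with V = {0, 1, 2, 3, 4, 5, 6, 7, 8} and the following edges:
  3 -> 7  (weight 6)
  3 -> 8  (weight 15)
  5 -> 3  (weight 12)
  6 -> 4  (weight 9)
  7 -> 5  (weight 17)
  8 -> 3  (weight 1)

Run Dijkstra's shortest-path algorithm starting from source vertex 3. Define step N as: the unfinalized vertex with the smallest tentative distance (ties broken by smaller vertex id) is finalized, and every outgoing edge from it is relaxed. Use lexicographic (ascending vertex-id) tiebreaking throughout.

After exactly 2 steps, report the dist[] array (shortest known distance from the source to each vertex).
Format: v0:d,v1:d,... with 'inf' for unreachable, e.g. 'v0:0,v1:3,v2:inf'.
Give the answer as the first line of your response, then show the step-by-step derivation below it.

v0:inf,v1:inf,v2:inf,v3:0,v4:inf,v5:23,v6:inf,v7:6,v8:15

step 1: dist = v0:inf,v1:inf,v2:inf,v3:0,v4:inf,v5:inf,v6:inf,v7:6,v8:15
step 2: dist = v0:inf,v1:inf,v2:inf,v3:0,v4:inf,v5:23,v6:inf,v7:6,v8:15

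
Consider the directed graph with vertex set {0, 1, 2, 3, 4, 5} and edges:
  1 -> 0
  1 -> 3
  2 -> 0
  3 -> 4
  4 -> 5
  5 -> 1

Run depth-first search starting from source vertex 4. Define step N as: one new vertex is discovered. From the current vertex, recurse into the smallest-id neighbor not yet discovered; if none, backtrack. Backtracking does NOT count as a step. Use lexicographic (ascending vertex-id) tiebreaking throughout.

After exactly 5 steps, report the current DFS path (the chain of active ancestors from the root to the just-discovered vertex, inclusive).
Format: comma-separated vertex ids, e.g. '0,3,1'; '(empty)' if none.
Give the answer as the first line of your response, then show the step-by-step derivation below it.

4,5,1,3

step 1: discover 4; path=4; order=4
step 2: discover 5; path=4>5; order=4,5
step 3: discover 1; path=4>5>1; order=4,5,1
step 4: discover 0; path=4>5>1>0; order=4,5,1,0
step 5: discover 3; path=4>5>1>3; order=4,5,1,0,3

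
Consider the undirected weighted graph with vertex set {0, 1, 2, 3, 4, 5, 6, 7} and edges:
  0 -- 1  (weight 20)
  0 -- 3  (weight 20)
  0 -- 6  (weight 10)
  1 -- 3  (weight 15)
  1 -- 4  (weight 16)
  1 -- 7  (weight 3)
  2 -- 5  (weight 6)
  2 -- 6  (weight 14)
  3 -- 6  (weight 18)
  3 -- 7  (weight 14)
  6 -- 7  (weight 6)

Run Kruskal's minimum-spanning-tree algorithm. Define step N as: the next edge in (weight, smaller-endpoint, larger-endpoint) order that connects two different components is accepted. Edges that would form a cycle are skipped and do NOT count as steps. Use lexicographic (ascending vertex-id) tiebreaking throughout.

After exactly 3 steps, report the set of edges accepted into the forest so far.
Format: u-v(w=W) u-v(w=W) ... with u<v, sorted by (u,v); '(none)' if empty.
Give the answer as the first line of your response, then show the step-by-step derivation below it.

1-7(w=3) 2-5(w=6) 6-7(w=6)

step 1: add edge 1-7 (w=3); MST = {1-7(w=3)}
step 2: add edge 2-5 (w=6); MST = {1-7(w=3) 2-5(w=6)}
step 3: add edge 6-7 (w=6); MST = {1-7(w=3) 2-5(w=6) 6-7(w=6)}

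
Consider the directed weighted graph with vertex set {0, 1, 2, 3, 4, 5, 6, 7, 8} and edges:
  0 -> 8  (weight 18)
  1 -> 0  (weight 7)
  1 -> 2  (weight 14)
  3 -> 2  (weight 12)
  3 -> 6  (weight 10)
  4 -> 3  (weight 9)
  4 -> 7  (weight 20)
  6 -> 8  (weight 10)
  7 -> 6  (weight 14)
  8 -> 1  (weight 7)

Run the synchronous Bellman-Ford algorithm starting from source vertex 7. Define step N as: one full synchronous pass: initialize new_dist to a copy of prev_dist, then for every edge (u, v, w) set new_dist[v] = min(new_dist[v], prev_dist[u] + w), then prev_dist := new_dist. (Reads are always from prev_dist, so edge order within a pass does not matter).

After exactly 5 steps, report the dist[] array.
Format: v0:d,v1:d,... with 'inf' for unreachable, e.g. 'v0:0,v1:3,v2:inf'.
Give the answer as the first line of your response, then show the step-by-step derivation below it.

v0:38,v1:31,v2:45,v3:inf,v4:inf,v5:inf,v6:14,v7:0,v8:24

step 1: dist = v0:inf,v1:inf,v2:inf,v3:inf,v4:inf,v5:inf,v6:14,v7:0,v8:inf
step 2: dist = v0:inf,v1:inf,v2:inf,v3:inf,v4:inf,v5:inf,v6:14,v7:0,v8:24
step 3: dist = v0:inf,v1:31,v2:inf,v3:inf,v4:inf,v5:inf,v6:14,v7:0,v8:24
step 4: dist = v0:38,v1:31,v2:45,v3:inf,v4:inf,v5:inf,v6:14,v7:0,v8:24
step 5: dist = v0:38,v1:31,v2:45,v3:inf,v4:inf,v5:inf,v6:14,v7:0,v8:24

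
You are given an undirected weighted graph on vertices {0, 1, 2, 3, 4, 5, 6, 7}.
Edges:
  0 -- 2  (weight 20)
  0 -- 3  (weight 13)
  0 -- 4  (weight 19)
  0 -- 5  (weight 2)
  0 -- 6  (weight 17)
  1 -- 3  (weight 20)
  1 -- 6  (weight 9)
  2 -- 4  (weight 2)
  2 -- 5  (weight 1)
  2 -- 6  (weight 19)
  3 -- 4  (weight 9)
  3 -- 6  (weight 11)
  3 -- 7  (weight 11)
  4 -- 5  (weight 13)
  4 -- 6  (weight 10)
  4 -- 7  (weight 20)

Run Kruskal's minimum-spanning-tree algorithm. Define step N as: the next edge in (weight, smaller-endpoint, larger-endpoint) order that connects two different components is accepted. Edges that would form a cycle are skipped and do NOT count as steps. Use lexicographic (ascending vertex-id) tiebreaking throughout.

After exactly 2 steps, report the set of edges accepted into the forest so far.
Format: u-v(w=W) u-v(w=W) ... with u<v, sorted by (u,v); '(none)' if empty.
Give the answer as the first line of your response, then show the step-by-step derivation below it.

0-5(w=2) 2-5(w=1)

step 1: add edge 2-5 (w=1); MST = {2-5(w=1)}
step 2: add edge 0-5 (w=2); MST = {0-5(w=2) 2-5(w=1)}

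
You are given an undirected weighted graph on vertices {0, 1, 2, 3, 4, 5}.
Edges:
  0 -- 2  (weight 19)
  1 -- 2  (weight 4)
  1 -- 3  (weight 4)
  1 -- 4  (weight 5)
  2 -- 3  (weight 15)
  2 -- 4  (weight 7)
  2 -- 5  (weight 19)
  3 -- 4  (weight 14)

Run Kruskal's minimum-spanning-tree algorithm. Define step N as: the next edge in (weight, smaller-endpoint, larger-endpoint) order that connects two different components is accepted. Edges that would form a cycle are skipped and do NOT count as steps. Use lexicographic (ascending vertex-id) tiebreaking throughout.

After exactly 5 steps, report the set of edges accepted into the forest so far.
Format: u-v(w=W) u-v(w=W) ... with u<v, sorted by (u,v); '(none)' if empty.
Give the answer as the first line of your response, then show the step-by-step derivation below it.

0-2(w=19) 1-2(w=4) 1-3(w=4) 1-4(w=5) 2-5(w=19)

step 1: add edge 1-2 (w=4); MST = {1-2(w=4)}
step 2: add edge 1-3 (w=4); MST = {1-2(w=4) 1-3(w=4)}
step 3: add edge 1-4 (w=5); MST = {1-2(w=4) 1-3(w=4) 1-4(w=5)}
step 4: add edge 0-2 (w=19); MST = {0-2(w=19) 1-2(w=4) 1-3(w=4) 1-4(w=5)}
step 5: add edge 2-5 (w=19); MST = {0-2(w=19) 1-2(w=4) 1-3(w=4) 1-4(w=5) 2-5(w=19)}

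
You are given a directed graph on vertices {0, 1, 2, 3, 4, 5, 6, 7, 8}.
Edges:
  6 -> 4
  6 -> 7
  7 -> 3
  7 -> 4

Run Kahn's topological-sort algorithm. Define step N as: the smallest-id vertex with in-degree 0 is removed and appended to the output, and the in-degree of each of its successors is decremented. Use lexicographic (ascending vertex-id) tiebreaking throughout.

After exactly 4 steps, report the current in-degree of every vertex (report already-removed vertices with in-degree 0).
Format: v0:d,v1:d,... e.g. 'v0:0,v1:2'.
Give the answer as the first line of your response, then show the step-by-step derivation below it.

v0:0,v1:0,v2:0,v3:1,v4:2,v5:0,v6:0,v7:1,v8:0

step 1: output 0; order=[0]; indeg=(0,0,0,1,2,0,0,1,0)
step 2: output 1; order=[0,1]; indeg=(0,0,0,1,2,0,0,1,0)
step 3: output 2; order=[0,1,2]; indeg=(0,0,0,1,2,0,0,1,0)
step 4: output 5; order=[0,1,2,5]; indeg=(0,0,0,1,2,0,0,1,0)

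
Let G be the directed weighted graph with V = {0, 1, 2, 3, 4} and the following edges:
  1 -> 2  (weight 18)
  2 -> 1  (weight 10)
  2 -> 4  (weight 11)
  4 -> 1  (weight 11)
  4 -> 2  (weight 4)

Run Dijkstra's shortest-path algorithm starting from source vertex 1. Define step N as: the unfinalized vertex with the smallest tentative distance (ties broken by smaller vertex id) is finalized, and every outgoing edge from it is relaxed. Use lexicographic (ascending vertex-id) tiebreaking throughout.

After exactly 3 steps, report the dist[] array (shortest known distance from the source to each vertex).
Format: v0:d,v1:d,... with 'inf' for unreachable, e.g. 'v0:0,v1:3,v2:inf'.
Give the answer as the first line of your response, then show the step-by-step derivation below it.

v0:inf,v1:0,v2:18,v3:inf,v4:29

step 1: dist = v0:inf,v1:0,v2:18,v3:inf,v4:inf
step 2: dist = v0:inf,v1:0,v2:18,v3:inf,v4:29
step 3: dist = v0:inf,v1:0,v2:18,v3:inf,v4:29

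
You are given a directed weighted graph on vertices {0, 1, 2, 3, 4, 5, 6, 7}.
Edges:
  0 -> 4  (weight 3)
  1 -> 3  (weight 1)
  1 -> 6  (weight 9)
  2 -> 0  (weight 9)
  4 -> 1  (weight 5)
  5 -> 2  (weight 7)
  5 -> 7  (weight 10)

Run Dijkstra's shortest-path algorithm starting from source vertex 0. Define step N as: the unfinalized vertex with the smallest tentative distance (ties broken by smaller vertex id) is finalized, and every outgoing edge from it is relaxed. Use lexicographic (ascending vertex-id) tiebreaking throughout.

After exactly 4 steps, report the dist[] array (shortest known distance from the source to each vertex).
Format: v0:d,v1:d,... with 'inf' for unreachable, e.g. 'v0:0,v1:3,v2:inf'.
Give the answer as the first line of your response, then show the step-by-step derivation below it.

v0:0,v1:8,v2:inf,v3:9,v4:3,v5:inf,v6:17,v7:inf

step 1: dist = v0:0,v1:inf,v2:inf,v3:inf,v4:3,v5:inf,v6:inf,v7:inf
step 2: dist = v0:0,v1:8,v2:inf,v3:inf,v4:3,v5:inf,v6:inf,v7:inf
step 3: dist = v0:0,v1:8,v2:inf,v3:9,v4:3,v5:inf,v6:17,v7:inf
step 4: dist = v0:0,v1:8,v2:inf,v3:9,v4:3,v5:inf,v6:17,v7:inf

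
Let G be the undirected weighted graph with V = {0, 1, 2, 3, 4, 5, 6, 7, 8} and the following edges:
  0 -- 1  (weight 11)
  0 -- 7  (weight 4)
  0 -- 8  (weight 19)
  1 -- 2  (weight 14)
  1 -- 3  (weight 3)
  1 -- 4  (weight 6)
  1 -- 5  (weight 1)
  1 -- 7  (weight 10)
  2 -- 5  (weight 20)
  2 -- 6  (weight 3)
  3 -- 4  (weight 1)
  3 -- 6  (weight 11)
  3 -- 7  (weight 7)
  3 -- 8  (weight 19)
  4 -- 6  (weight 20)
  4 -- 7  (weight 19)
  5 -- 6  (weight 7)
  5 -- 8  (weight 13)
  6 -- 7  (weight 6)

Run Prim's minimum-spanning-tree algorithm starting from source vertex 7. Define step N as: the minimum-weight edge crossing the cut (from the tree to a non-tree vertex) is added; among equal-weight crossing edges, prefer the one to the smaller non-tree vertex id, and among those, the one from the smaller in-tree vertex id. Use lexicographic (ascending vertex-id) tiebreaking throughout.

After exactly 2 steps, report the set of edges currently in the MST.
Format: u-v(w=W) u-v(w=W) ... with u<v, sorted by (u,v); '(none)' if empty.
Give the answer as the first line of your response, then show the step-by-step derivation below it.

0-7(w=4) 6-7(w=6)

step 1: add edge 0-7 (w=4); MST = {0-7(w=4)}
step 2: add edge 6-7 (w=6); MST = {0-7(w=4) 6-7(w=6)}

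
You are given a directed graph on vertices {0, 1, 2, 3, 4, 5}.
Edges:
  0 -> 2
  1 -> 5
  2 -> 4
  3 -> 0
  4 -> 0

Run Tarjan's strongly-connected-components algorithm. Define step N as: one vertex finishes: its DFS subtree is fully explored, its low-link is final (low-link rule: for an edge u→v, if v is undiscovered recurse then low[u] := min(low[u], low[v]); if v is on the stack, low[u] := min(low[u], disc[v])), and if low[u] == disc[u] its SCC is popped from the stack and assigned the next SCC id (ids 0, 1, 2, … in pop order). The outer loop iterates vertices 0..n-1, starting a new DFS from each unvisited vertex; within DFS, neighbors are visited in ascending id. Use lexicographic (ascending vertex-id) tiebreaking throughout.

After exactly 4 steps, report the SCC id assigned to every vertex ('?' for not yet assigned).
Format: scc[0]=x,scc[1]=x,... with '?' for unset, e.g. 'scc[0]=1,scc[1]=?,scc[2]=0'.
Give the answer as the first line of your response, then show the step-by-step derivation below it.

scc[0]=0,scc[1]=?,scc[2]=0,scc[3]=?,scc[4]=0,scc[5]=1

step 1: low=(low[0]=0,low[1]=?,low[2]=1,low[3]=?,low[4]=0,low[5]=?); scc=(scc[0]=?,scc[1]=?,scc[2]=?,scc[3]=?,scc[4]=?,scc[5]=?)
step 2: low=(low[0]=0,low[1]=?,low[2]=0,low[3]=?,low[4]=0,low[5]=?); scc=(scc[0]=?,scc[1]=?,scc[2]=?,scc[3]=?,scc[4]=?,scc[5]=?)
step 3: low=(low[0]=0,low[1]=?,low[2]=0,low[3]=?,low[4]=0,low[5]=?); scc=(scc[0]=0,scc[1]=?,scc[2]=0,scc[3]=?,scc[4]=0,scc[5]=?)
step 4: low=(low[0]=0,low[1]=3,low[2]=0,low[3]=?,low[4]=0,low[5]=4); scc=(scc[0]=0,scc[1]=?,scc[2]=0,scc[3]=?,scc[4]=0,scc[5]=1)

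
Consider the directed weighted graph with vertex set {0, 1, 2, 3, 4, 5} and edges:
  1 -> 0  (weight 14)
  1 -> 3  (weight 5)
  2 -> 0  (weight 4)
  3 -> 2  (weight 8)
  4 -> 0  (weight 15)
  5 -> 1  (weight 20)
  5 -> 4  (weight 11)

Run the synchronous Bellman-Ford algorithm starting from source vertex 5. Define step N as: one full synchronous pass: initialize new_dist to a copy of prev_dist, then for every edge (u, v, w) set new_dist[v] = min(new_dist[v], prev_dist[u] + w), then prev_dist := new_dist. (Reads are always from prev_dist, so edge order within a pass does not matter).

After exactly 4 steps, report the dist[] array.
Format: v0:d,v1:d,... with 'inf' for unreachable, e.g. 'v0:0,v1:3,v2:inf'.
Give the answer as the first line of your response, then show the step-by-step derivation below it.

v0:26,v1:20,v2:33,v3:25,v4:11,v5:0

step 1: dist = v0:inf,v1:20,v2:inf,v3:inf,v4:11,v5:0
step 2: dist = v0:26,v1:20,v2:inf,v3:25,v4:11,v5:0
step 3: dist = v0:26,v1:20,v2:33,v3:25,v4:11,v5:0
step 4: dist = v0:26,v1:20,v2:33,v3:25,v4:11,v5:0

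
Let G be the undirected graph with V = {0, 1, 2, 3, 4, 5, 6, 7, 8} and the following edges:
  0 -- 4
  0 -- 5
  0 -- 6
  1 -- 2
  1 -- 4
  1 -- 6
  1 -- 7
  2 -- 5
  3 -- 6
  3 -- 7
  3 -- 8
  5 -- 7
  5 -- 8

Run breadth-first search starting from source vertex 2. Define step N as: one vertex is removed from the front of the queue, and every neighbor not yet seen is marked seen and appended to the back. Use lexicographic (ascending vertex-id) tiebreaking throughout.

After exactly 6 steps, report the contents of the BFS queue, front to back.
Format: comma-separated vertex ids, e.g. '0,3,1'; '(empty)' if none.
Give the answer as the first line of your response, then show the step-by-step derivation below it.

0,8,3

step 1: dequeue 2; queue=[1,5]; order=2
step 2: dequeue 1; queue=[5,4,6,7]; order=2,1
step 3: dequeue 5; queue=[4,6,7,0,8]; order=2,1,5
step 4: dequeue 4; queue=[6,7,0,8]; order=2,1,5,4
step 5: dequeue 6; queue=[7,0,8,3]; order=2,1,5,4,6
step 6: dequeue 7; queue=[0,8,3]; order=2,1,5,4,6,7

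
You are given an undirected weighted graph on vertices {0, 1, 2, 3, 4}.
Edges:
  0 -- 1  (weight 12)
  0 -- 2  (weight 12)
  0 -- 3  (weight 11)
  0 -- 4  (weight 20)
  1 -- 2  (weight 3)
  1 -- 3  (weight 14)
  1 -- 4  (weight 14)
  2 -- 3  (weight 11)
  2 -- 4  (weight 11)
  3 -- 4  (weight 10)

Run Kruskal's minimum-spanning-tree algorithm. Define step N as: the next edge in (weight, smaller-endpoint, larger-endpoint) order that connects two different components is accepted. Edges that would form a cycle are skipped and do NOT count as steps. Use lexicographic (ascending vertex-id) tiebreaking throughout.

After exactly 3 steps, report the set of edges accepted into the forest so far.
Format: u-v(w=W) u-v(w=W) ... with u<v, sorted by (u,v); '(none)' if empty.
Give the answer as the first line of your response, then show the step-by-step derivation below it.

0-3(w=11) 1-2(w=3) 3-4(w=10)

step 1: add edge 1-2 (w=3); MST = {1-2(w=3)}
step 2: add edge 3-4 (w=10); MST = {1-2(w=3) 3-4(w=10)}
step 3: add edge 0-3 (w=11); MST = {0-3(w=11) 1-2(w=3) 3-4(w=10)}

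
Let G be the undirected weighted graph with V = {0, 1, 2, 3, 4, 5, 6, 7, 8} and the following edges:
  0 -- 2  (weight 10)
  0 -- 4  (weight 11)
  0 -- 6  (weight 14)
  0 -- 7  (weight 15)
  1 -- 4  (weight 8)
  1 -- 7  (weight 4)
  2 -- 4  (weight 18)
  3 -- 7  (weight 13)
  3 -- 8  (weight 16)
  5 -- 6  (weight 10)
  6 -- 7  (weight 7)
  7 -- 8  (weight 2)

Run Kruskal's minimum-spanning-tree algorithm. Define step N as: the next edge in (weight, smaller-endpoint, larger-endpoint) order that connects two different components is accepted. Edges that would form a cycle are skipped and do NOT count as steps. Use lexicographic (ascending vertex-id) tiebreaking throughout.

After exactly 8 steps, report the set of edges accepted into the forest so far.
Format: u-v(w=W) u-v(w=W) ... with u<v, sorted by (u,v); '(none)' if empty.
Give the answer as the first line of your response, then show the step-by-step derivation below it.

0-2(w=10) 0-4(w=11) 1-4(w=8) 1-7(w=4) 3-7(w=13) 5-6(w=10) 6-7(w=7) 7-8(w=2)

step 1: add edge 7-8 (w=2); MST = {7-8(w=2)}
step 2: add edge 1-7 (w=4); MST = {1-7(w=4) 7-8(w=2)}
step 3: add edge 6-7 (w=7); MST = {1-7(w=4) 6-7(w=7) 7-8(w=2)}
step 4: add edge 1-4 (w=8); MST = {1-4(w=8) 1-7(w=4) 6-7(w=7) 7-8(w=2)}
step 5: add edge 0-2 (w=10); MST = {0-2(w=10) 1-4(w=8) 1-7(w=4) 6-7(w=7) 7-8(w=2)}
step 6: add edge 5-6 (w=10); MST = {0-2(w=10) 1-4(w=8) 1-7(w=4) 5-6(w=10) 6-7(w=7) 7-8(w=2)}
step 7: add edge 0-4 (w=11); MST = {0-2(w=10) 0-4(w=11) 1-4(w=8) 1-7(w=4) 5-6(w=10) 6-7(w=7) 7-8(w=2)}
step 8: add edge 3-7 (w=13); MST = {0-2(w=10) 0-4(w=11) 1-4(w=8) 1-7(w=4) 3-7(w=13) 5-6(w=10) 6-7(w=7) 7-8(w=2)}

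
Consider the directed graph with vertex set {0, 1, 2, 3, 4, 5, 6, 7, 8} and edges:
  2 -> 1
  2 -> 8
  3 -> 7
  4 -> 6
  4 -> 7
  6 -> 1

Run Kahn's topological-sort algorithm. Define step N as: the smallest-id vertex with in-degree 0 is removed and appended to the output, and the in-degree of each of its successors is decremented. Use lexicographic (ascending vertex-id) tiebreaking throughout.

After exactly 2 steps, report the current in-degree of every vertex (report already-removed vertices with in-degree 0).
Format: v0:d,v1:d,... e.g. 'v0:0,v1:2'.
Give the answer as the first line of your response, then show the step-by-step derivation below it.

v0:0,v1:1,v2:0,v3:0,v4:0,v5:0,v6:1,v7:2,v8:0

step 1: output 0; order=[0]; indeg=(0,2,0,0,0,0,1,2,1)
step 2: output 2; order=[0,2]; indeg=(0,1,0,0,0,0,1,2,0)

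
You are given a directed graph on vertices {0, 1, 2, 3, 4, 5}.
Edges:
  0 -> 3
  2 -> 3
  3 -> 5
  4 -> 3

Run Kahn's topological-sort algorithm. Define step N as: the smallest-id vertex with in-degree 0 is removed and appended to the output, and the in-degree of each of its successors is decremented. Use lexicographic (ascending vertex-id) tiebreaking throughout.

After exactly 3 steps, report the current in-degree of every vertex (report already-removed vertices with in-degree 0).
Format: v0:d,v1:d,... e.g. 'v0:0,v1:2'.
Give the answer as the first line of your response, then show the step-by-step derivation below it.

v0:0,v1:0,v2:0,v3:1,v4:0,v5:1

step 1: output 0; order=[0]; indeg=(0,0,0,2,0,1)
step 2: output 1; order=[0,1]; indeg=(0,0,0,2,0,1)
step 3: output 2; order=[0,1,2]; indeg=(0,0,0,1,0,1)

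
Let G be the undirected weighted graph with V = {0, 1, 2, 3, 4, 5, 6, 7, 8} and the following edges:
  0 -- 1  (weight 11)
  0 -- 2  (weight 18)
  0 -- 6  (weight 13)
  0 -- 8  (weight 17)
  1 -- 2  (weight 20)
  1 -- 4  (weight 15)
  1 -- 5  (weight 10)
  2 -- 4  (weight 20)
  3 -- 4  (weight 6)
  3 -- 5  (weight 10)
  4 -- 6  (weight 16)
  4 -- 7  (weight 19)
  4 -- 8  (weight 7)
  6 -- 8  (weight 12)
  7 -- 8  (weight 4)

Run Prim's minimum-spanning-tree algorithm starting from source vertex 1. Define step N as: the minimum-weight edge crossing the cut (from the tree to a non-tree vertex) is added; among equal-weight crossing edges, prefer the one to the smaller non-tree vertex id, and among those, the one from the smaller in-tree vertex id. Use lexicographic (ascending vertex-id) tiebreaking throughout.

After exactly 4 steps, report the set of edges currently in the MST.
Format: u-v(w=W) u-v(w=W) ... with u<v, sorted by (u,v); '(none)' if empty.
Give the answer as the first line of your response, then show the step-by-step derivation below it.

1-5(w=10) 3-4(w=6) 3-5(w=10) 4-8(w=7)

step 1: add edge 1-5 (w=10); MST = {1-5(w=10)}
step 2: add edge 3-5 (w=10); MST = {1-5(w=10) 3-5(w=10)}
step 3: add edge 3-4 (w=6); MST = {1-5(w=10) 3-4(w=6) 3-5(w=10)}
step 4: add edge 4-8 (w=7); MST = {1-5(w=10) 3-4(w=6) 3-5(w=10) 4-8(w=7)}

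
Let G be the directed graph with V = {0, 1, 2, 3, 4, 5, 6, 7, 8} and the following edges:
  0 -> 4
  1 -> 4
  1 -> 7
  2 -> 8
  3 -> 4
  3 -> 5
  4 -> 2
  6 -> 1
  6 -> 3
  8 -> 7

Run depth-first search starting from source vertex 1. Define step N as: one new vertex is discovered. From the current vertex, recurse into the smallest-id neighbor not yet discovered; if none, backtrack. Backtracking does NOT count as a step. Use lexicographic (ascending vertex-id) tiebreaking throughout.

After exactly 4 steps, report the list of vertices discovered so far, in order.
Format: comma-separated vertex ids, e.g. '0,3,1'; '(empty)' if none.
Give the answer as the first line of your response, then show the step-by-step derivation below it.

1,4,2,8

step 1: discover 1; path=1; order=1
step 2: discover 4; path=1>4; order=1,4
step 3: discover 2; path=1>4>2; order=1,4,2
step 4: discover 8; path=1>4>2>8; order=1,4,2,8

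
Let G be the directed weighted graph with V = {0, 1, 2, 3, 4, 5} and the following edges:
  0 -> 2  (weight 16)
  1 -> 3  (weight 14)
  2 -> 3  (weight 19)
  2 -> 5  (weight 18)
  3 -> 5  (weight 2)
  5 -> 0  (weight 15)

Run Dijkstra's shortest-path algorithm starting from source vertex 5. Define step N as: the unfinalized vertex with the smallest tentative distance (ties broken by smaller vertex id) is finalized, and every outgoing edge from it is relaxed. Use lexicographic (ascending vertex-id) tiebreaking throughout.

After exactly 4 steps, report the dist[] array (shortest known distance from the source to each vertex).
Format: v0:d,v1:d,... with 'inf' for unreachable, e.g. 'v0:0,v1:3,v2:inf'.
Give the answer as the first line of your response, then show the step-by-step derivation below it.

v0:15,v1:inf,v2:31,v3:50,v4:inf,v5:0

step 1: dist = v0:15,v1:inf,v2:inf,v3:inf,v4:inf,v5:0
step 2: dist = v0:15,v1:inf,v2:31,v3:inf,v4:inf,v5:0
step 3: dist = v0:15,v1:inf,v2:31,v3:50,v4:inf,v5:0
step 4: dist = v0:15,v1:inf,v2:31,v3:50,v4:inf,v5:0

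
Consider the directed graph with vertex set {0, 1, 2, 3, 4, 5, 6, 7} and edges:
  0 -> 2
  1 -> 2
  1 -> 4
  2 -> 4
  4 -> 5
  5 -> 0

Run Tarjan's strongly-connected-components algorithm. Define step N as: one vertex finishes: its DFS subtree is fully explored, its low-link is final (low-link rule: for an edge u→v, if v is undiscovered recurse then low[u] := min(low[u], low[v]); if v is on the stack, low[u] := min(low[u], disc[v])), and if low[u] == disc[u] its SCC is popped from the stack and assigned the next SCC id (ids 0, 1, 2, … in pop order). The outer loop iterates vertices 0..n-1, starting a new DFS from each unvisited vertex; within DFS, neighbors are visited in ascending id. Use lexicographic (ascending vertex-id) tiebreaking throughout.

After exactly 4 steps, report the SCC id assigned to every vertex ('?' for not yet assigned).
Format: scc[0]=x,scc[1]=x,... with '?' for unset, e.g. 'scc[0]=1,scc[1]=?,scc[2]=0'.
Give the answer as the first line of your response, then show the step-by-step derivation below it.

scc[0]=0,scc[1]=?,scc[2]=0,scc[3]=?,scc[4]=0,scc[5]=0,scc[6]=?,scc[7]=?

step 1: low=(low[0]=0,low[1]=?,low[2]=1,low[3]=?,low[4]=2,low[5]=0,low[6]=?,low[7]=?); scc=(scc[0]=?,scc[1]=?,scc[2]=?,scc[3]=?,scc[4]=?,scc[5]=?,scc[6]=?,scc[7]=?)
step 2: low=(low[0]=0,low[1]=?,low[2]=1,low[3]=?,low[4]=0,low[5]=0,low[6]=?,low[7]=?); scc=(scc[0]=?,scc[1]=?,scc[2]=?,scc[3]=?,scc[4]=?,scc[5]=?,scc[6]=?,scc[7]=?)
step 3: low=(low[0]=0,low[1]=?,low[2]=0,low[3]=?,low[4]=0,low[5]=0,low[6]=?,low[7]=?); scc=(scc[0]=?,scc[1]=?,scc[2]=?,scc[3]=?,scc[4]=?,scc[5]=?,scc[6]=?,scc[7]=?)
step 4: low=(low[0]=0,low[1]=?,low[2]=0,low[3]=?,low[4]=0,low[5]=0,low[6]=?,low[7]=?); scc=(scc[0]=0,scc[1]=?,scc[2]=0,scc[3]=?,scc[4]=0,scc[5]=0,scc[6]=?,scc[7]=?)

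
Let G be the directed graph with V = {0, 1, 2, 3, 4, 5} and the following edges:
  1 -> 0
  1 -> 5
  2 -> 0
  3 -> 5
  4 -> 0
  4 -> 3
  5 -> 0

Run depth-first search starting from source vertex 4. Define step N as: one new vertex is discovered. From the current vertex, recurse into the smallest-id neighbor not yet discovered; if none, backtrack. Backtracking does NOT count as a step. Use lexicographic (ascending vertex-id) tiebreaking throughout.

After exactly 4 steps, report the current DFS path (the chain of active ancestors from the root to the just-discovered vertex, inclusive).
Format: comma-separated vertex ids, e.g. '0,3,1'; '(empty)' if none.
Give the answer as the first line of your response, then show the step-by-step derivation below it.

4,3,5

step 1: discover 4; path=4; order=4
step 2: discover 0; path=4>0; order=4,0
step 3: discover 3; path=4>3; order=4,0,3
step 4: discover 5; path=4>3>5; order=4,0,3,5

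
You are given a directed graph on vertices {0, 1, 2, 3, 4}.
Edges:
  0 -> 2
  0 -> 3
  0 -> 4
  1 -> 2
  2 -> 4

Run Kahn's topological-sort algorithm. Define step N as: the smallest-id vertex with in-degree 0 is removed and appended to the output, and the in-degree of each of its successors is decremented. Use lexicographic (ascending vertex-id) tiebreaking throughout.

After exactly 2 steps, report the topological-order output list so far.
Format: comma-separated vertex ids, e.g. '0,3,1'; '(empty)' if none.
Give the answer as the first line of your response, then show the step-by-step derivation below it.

0,1

step 1: output 0; order=[0]; indeg=(0,0,1,0,1)
step 2: output 1; order=[0,1]; indeg=(0,0,0,0,1)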